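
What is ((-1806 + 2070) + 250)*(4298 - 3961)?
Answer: 173218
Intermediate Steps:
((-1806 + 2070) + 250)*(4298 - 3961) = (264 + 250)*337 = 514*337 = 173218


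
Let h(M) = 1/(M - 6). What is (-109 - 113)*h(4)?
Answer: 111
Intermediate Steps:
h(M) = 1/(-6 + M)
(-109 - 113)*h(4) = (-109 - 113)/(-6 + 4) = -222/(-2) = -222*(-½) = 111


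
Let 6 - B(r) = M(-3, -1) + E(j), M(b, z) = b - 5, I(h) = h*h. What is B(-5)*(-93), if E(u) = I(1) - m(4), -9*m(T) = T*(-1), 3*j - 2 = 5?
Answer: -3751/3 ≈ -1250.3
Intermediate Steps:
j = 7/3 (j = 2/3 + (1/3)*5 = 2/3 + 5/3 = 7/3 ≈ 2.3333)
m(T) = T/9 (m(T) = -T*(-1)/9 = -(-1)*T/9 = T/9)
I(h) = h**2
E(u) = 5/9 (E(u) = 1**2 - 4/9 = 1 - 1*4/9 = 1 - 4/9 = 5/9)
M(b, z) = -5 + b
B(r) = 121/9 (B(r) = 6 - ((-5 - 3) + 5/9) = 6 - (-8 + 5/9) = 6 - 1*(-67/9) = 6 + 67/9 = 121/9)
B(-5)*(-93) = (121/9)*(-93) = -3751/3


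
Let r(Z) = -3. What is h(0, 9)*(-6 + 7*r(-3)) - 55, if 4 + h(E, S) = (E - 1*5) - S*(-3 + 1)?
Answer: -298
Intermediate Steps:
h(E, S) = -9 + E + 2*S (h(E, S) = -4 + ((E - 1*5) - S*(-3 + 1)) = -4 + ((E - 5) - S*(-2)) = -4 + ((-5 + E) - (-2)*S) = -4 + ((-5 + E) + 2*S) = -4 + (-5 + E + 2*S) = -9 + E + 2*S)
h(0, 9)*(-6 + 7*r(-3)) - 55 = (-9 + 0 + 2*9)*(-6 + 7*(-3)) - 55 = (-9 + 0 + 18)*(-6 - 21) - 55 = 9*(-27) - 55 = -243 - 55 = -298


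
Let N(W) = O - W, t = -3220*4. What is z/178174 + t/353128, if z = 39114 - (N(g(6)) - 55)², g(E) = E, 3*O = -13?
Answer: 5630658875/35391503403 ≈ 0.15910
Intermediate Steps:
O = -13/3 (O = (⅓)*(-13) = -13/3 ≈ -4.3333)
t = -12880
N(W) = -13/3 - W
z = 313610/9 (z = 39114 - ((-13/3 - 1*6) - 55)² = 39114 - ((-13/3 - 6) - 55)² = 39114 - (-31/3 - 55)² = 39114 - (-196/3)² = 39114 - 1*38416/9 = 39114 - 38416/9 = 313610/9 ≈ 34846.)
z/178174 + t/353128 = (313610/9)/178174 - 12880/353128 = (313610/9)*(1/178174) - 12880*1/353128 = 156805/801783 - 1610/44141 = 5630658875/35391503403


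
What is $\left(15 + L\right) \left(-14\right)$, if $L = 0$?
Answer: $-210$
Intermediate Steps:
$\left(15 + L\right) \left(-14\right) = \left(15 + 0\right) \left(-14\right) = 15 \left(-14\right) = -210$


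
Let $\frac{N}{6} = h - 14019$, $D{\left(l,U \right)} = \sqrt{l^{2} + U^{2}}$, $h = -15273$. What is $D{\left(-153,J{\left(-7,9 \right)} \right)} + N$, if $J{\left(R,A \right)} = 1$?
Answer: $-175752 + \sqrt{23410} \approx -1.756 \cdot 10^{5}$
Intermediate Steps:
$D{\left(l,U \right)} = \sqrt{U^{2} + l^{2}}$
$N = -175752$ ($N = 6 \left(-15273 - 14019\right) = 6 \left(-29292\right) = -175752$)
$D{\left(-153,J{\left(-7,9 \right)} \right)} + N = \sqrt{1^{2} + \left(-153\right)^{2}} - 175752 = \sqrt{1 + 23409} - 175752 = \sqrt{23410} - 175752 = -175752 + \sqrt{23410}$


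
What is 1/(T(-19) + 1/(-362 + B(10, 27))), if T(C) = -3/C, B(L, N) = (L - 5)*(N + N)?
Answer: 1748/257 ≈ 6.8016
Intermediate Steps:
B(L, N) = 2*N*(-5 + L) (B(L, N) = (-5 + L)*(2*N) = 2*N*(-5 + L))
1/(T(-19) + 1/(-362 + B(10, 27))) = 1/(-3/(-19) + 1/(-362 + 2*27*(-5 + 10))) = 1/(-3*(-1/19) + 1/(-362 + 2*27*5)) = 1/(3/19 + 1/(-362 + 270)) = 1/(3/19 + 1/(-92)) = 1/(3/19 - 1/92) = 1/(257/1748) = 1748/257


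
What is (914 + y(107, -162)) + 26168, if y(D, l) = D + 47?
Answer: 27236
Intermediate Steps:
y(D, l) = 47 + D
(914 + y(107, -162)) + 26168 = (914 + (47 + 107)) + 26168 = (914 + 154) + 26168 = 1068 + 26168 = 27236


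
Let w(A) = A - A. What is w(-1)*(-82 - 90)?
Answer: 0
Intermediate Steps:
w(A) = 0
w(-1)*(-82 - 90) = 0*(-82 - 90) = 0*(-172) = 0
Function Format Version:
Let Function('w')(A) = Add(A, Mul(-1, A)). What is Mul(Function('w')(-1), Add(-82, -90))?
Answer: 0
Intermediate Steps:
Function('w')(A) = 0
Mul(Function('w')(-1), Add(-82, -90)) = Mul(0, Add(-82, -90)) = Mul(0, -172) = 0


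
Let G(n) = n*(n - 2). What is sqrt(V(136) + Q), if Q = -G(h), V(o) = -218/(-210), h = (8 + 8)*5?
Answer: I*sqrt(68784555)/105 ≈ 78.987*I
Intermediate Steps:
h = 80 (h = 16*5 = 80)
V(o) = 109/105 (V(o) = -218*(-1/210) = 109/105)
G(n) = n*(-2 + n)
Q = -6240 (Q = -80*(-2 + 80) = -80*78 = -1*6240 = -6240)
sqrt(V(136) + Q) = sqrt(109/105 - 6240) = sqrt(-655091/105) = I*sqrt(68784555)/105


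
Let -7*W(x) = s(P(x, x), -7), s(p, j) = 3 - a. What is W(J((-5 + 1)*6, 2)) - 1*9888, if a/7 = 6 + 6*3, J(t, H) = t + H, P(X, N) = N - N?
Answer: -69051/7 ≈ -9864.4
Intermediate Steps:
P(X, N) = 0
J(t, H) = H + t
a = 168 (a = 7*(6 + 6*3) = 7*(6 + 18) = 7*24 = 168)
s(p, j) = -165 (s(p, j) = 3 - 1*168 = 3 - 168 = -165)
W(x) = 165/7 (W(x) = -⅐*(-165) = 165/7)
W(J((-5 + 1)*6, 2)) - 1*9888 = 165/7 - 1*9888 = 165/7 - 9888 = -69051/7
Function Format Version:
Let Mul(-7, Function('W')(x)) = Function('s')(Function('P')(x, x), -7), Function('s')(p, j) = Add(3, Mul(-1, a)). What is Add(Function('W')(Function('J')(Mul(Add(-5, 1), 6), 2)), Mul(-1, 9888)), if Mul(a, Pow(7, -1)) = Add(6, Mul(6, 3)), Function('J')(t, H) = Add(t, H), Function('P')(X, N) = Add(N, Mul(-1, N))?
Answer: Rational(-69051, 7) ≈ -9864.4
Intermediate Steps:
Function('P')(X, N) = 0
Function('J')(t, H) = Add(H, t)
a = 168 (a = Mul(7, Add(6, Mul(6, 3))) = Mul(7, Add(6, 18)) = Mul(7, 24) = 168)
Function('s')(p, j) = -165 (Function('s')(p, j) = Add(3, Mul(-1, 168)) = Add(3, -168) = -165)
Function('W')(x) = Rational(165, 7) (Function('W')(x) = Mul(Rational(-1, 7), -165) = Rational(165, 7))
Add(Function('W')(Function('J')(Mul(Add(-5, 1), 6), 2)), Mul(-1, 9888)) = Add(Rational(165, 7), Mul(-1, 9888)) = Add(Rational(165, 7), -9888) = Rational(-69051, 7)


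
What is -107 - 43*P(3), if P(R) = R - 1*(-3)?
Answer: -365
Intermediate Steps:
P(R) = 3 + R (P(R) = R + 3 = 3 + R)
-107 - 43*P(3) = -107 - 43*(3 + 3) = -107 - 43*6 = -107 - 258 = -365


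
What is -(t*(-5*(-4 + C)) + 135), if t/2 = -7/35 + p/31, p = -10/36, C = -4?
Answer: -33001/279 ≈ -118.28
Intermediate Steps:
p = -5/18 (p = -10*1/36 = -5/18 ≈ -0.27778)
t = -583/1395 (t = 2*(-7/35 - 5/18/31) = 2*(-7*1/35 - 5/18*1/31) = 2*(-⅕ - 5/558) = 2*(-583/2790) = -583/1395 ≈ -0.41792)
-(t*(-5*(-4 + C)) + 135) = -(-(-583)*(-4 - 4)/279 + 135) = -(-(-583)*(-8)/279 + 135) = -(-583/1395*40 + 135) = -(-4664/279 + 135) = -1*33001/279 = -33001/279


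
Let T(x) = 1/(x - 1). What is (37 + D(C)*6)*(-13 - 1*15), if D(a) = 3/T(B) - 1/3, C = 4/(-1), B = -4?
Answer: 1540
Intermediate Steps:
C = -4 (C = 4*(-1) = -4)
T(x) = 1/(-1 + x)
D(a) = -46/3 (D(a) = 3/(1/(-1 - 4)) - 1/3 = 3/(1/(-5)) - 1*⅓ = 3/(-⅕) - ⅓ = 3*(-5) - ⅓ = -15 - ⅓ = -46/3)
(37 + D(C)*6)*(-13 - 1*15) = (37 - 46/3*6)*(-13 - 1*15) = (37 - 92)*(-13 - 15) = -55*(-28) = 1540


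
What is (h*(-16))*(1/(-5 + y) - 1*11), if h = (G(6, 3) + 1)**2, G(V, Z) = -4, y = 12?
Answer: 10944/7 ≈ 1563.4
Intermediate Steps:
h = 9 (h = (-4 + 1)**2 = (-3)**2 = 9)
(h*(-16))*(1/(-5 + y) - 1*11) = (9*(-16))*(1/(-5 + 12) - 1*11) = -144*(1/7 - 11) = -144*(-76/7) = 10944/7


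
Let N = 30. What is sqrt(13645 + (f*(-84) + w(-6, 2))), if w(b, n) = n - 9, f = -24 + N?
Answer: sqrt(13134) ≈ 114.60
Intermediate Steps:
f = 6 (f = -24 + 30 = 6)
w(b, n) = -9 + n
sqrt(13645 + (f*(-84) + w(-6, 2))) = sqrt(13645 + (6*(-84) + (-9 + 2))) = sqrt(13645 + (-504 - 7)) = sqrt(13645 - 511) = sqrt(13134)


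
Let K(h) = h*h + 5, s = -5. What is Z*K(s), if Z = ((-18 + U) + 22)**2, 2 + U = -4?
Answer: 120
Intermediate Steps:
U = -6 (U = -2 - 4 = -6)
K(h) = 5 + h**2 (K(h) = h**2 + 5 = 5 + h**2)
Z = 4 (Z = ((-18 - 6) + 22)**2 = (-24 + 22)**2 = (-2)**2 = 4)
Z*K(s) = 4*(5 + (-5)**2) = 4*(5 + 25) = 4*30 = 120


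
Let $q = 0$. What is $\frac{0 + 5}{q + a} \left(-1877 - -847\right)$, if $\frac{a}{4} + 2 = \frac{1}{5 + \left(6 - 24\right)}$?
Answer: $\frac{33475}{54} \approx 619.91$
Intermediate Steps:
$a = - \frac{108}{13}$ ($a = -8 + \frac{4}{5 + \left(6 - 24\right)} = -8 + \frac{4}{5 - 18} = -8 + \frac{4}{-13} = -8 + 4 \left(- \frac{1}{13}\right) = -8 - \frac{4}{13} = - \frac{108}{13} \approx -8.3077$)
$\frac{0 + 5}{q + a} \left(-1877 - -847\right) = \frac{0 + 5}{0 - \frac{108}{13}} \left(-1877 - -847\right) = \frac{5}{- \frac{108}{13}} \left(-1877 + 847\right) = 5 \left(- \frac{13}{108}\right) \left(-1030\right) = \left(- \frac{65}{108}\right) \left(-1030\right) = \frac{33475}{54}$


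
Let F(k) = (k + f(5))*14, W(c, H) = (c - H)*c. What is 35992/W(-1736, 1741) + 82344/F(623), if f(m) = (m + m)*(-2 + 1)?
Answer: 4440564251/462514017 ≈ 9.6009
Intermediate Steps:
f(m) = -2*m (f(m) = (2*m)*(-1) = -2*m)
W(c, H) = c*(c - H)
F(k) = -140 + 14*k (F(k) = (k - 2*5)*14 = (k - 10)*14 = (-10 + k)*14 = -140 + 14*k)
35992/W(-1736, 1741) + 82344/F(623) = 35992/((-1736*(-1736 - 1*1741))) + 82344/(-140 + 14*623) = 35992/((-1736*(-1736 - 1741))) + 82344/(-140 + 8722) = 35992/((-1736*(-3477))) + 82344/8582 = 35992/6036072 + 82344*(1/8582) = 35992*(1/6036072) + 41172/4291 = 4499/754509 + 41172/4291 = 4440564251/462514017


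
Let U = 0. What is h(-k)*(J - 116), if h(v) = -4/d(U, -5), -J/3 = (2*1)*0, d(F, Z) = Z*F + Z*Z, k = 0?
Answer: 464/25 ≈ 18.560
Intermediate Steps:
d(F, Z) = Z² + F*Z (d(F, Z) = F*Z + Z² = Z² + F*Z)
J = 0 (J = -3*2*1*0 = -6*0 = -3*0 = 0)
h(v) = -4/25 (h(v) = -4*(-1/(5*(0 - 5))) = -4/((-5*(-5))) = -4/25)
h(-k)*(J - 116) = -4*(0 - 116)/25 = -4/25*(-116) = 464/25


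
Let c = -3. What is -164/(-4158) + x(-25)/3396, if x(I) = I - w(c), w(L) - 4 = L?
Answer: 37403/1176714 ≈ 0.031786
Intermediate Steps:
w(L) = 4 + L
x(I) = -1 + I (x(I) = I - (4 - 3) = I - 1*1 = I - 1 = -1 + I)
-164/(-4158) + x(-25)/3396 = -164/(-4158) + (-1 - 25)/3396 = -164*(-1/4158) - 26*1/3396 = 82/2079 - 13/1698 = 37403/1176714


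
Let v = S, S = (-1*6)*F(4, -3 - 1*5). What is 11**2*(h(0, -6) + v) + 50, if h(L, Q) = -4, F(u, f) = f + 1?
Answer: 4648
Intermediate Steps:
F(u, f) = 1 + f
S = 42 (S = (-1*6)*(1 + (-3 - 1*5)) = -6*(1 + (-3 - 5)) = -6*(1 - 8) = -6*(-7) = 42)
v = 42
11**2*(h(0, -6) + v) + 50 = 11**2*(-4 + 42) + 50 = 121*38 + 50 = 4598 + 50 = 4648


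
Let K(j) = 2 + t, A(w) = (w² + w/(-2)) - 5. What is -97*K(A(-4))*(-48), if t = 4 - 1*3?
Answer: 13968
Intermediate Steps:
t = 1 (t = 4 - 3 = 1)
A(w) = -5 + w² - w/2 (A(w) = (w² - w/2) - 5 = -5 + w² - w/2)
K(j) = 3 (K(j) = 2 + 1 = 3)
-97*K(A(-4))*(-48) = -97*3*(-48) = -291*(-48) = 13968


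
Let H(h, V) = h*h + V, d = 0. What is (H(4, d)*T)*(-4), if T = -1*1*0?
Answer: 0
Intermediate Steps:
H(h, V) = V + h**2 (H(h, V) = h**2 + V = V + h**2)
T = 0 (T = -1*0 = 0)
(H(4, d)*T)*(-4) = ((0 + 4**2)*0)*(-4) = ((0 + 16)*0)*(-4) = (16*0)*(-4) = 0*(-4) = 0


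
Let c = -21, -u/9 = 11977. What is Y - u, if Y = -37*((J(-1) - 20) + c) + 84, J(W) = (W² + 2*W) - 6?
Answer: 109653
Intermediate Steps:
u = -107793 (u = -9*11977 = -107793)
J(W) = -6 + W² + 2*W
Y = 1860 (Y = -37*(((-6 + (-1)² + 2*(-1)) - 20) - 21) + 84 = -37*(((-6 + 1 - 2) - 20) - 21) + 84 = -37*((-7 - 20) - 21) + 84 = -37*(-27 - 21) + 84 = -37*(-48) + 84 = 1776 + 84 = 1860)
Y - u = 1860 - 1*(-107793) = 1860 + 107793 = 109653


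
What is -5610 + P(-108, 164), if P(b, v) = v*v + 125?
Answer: 21411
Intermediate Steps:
P(b, v) = 125 + v² (P(b, v) = v² + 125 = 125 + v²)
-5610 + P(-108, 164) = -5610 + (125 + 164²) = -5610 + (125 + 26896) = -5610 + 27021 = 21411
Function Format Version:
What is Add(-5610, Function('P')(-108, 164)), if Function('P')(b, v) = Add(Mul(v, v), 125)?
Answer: 21411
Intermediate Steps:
Function('P')(b, v) = Add(125, Pow(v, 2)) (Function('P')(b, v) = Add(Pow(v, 2), 125) = Add(125, Pow(v, 2)))
Add(-5610, Function('P')(-108, 164)) = Add(-5610, Add(125, Pow(164, 2))) = Add(-5610, Add(125, 26896)) = Add(-5610, 27021) = 21411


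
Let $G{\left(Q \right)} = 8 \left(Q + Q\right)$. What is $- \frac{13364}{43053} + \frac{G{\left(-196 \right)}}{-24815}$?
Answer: $- \frac{28087636}{152622885} \approx -0.18403$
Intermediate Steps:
$G{\left(Q \right)} = 16 Q$ ($G{\left(Q \right)} = 8 \cdot 2 Q = 16 Q$)
$- \frac{13364}{43053} + \frac{G{\left(-196 \right)}}{-24815} = - \frac{13364}{43053} + \frac{16 \left(-196\right)}{-24815} = \left(-13364\right) \frac{1}{43053} - - \frac{448}{3545} = - \frac{13364}{43053} + \frac{448}{3545} = - \frac{28087636}{152622885}$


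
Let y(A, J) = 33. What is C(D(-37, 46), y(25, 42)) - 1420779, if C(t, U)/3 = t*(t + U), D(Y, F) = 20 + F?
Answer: -1401177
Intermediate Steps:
C(t, U) = 3*t*(U + t) (C(t, U) = 3*(t*(t + U)) = 3*(t*(U + t)) = 3*t*(U + t))
C(D(-37, 46), y(25, 42)) - 1420779 = 3*(20 + 46)*(33 + (20 + 46)) - 1420779 = 3*66*(33 + 66) - 1420779 = 3*66*99 - 1420779 = 19602 - 1420779 = -1401177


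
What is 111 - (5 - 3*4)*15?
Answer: 216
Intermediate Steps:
111 - (5 - 3*4)*15 = 111 - (5 - 12)*15 = 111 - (-7)*15 = 111 - 1*(-105) = 111 + 105 = 216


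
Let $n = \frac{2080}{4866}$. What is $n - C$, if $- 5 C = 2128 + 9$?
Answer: $\frac{5204521}{12165} \approx 427.83$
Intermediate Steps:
$C = - \frac{2137}{5}$ ($C = - \frac{2128 + 9}{5} = \left(- \frac{1}{5}\right) 2137 = - \frac{2137}{5} \approx -427.4$)
$n = \frac{1040}{2433}$ ($n = 2080 \cdot \frac{1}{4866} = \frac{1040}{2433} \approx 0.42746$)
$n - C = \frac{1040}{2433} - - \frac{2137}{5} = \frac{1040}{2433} + \frac{2137}{5} = \frac{5204521}{12165}$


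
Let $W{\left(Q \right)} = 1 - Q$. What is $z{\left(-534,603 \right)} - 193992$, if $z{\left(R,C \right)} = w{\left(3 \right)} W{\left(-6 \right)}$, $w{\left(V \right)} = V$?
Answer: $-193971$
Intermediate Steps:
$z{\left(R,C \right)} = 21$ ($z{\left(R,C \right)} = 3 \left(1 - -6\right) = 3 \left(1 + 6\right) = 3 \cdot 7 = 21$)
$z{\left(-534,603 \right)} - 193992 = 21 - 193992 = -193971$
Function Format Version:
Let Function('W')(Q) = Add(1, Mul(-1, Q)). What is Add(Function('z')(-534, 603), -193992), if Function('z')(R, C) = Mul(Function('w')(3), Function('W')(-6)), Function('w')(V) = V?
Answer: -193971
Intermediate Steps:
Function('z')(R, C) = 21 (Function('z')(R, C) = Mul(3, Add(1, Mul(-1, -6))) = Mul(3, Add(1, 6)) = Mul(3, 7) = 21)
Add(Function('z')(-534, 603), -193992) = Add(21, -193992) = -193971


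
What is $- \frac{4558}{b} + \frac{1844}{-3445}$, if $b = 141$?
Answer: $- \frac{15962314}{485745} \approx -32.862$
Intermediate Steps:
$- \frac{4558}{b} + \frac{1844}{-3445} = - \frac{4558}{141} + \frac{1844}{-3445} = \left(-4558\right) \frac{1}{141} + 1844 \left(- \frac{1}{3445}\right) = - \frac{4558}{141} - \frac{1844}{3445} = - \frac{15962314}{485745}$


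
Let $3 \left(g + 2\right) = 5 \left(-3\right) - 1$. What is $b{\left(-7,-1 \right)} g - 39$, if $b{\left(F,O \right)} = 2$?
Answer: $- \frac{161}{3} \approx -53.667$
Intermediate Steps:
$g = - \frac{22}{3}$ ($g = -2 + \frac{5 \left(-3\right) - 1}{3} = -2 + \frac{-15 - 1}{3} = -2 + \frac{1}{3} \left(-16\right) = -2 - \frac{16}{3} = - \frac{22}{3} \approx -7.3333$)
$b{\left(-7,-1 \right)} g - 39 = 2 \left(- \frac{22}{3}\right) - 39 = - \frac{44}{3} - 39 = - \frac{161}{3}$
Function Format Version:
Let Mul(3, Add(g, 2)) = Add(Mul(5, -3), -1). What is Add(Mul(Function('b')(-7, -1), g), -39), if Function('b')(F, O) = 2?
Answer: Rational(-161, 3) ≈ -53.667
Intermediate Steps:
g = Rational(-22, 3) (g = Add(-2, Mul(Rational(1, 3), Add(Mul(5, -3), -1))) = Add(-2, Mul(Rational(1, 3), Add(-15, -1))) = Add(-2, Mul(Rational(1, 3), -16)) = Add(-2, Rational(-16, 3)) = Rational(-22, 3) ≈ -7.3333)
Add(Mul(Function('b')(-7, -1), g), -39) = Add(Mul(2, Rational(-22, 3)), -39) = Add(Rational(-44, 3), -39) = Rational(-161, 3)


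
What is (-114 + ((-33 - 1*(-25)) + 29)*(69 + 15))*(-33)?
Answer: -54450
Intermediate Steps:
(-114 + ((-33 - 1*(-25)) + 29)*(69 + 15))*(-33) = (-114 + ((-33 + 25) + 29)*84)*(-33) = (-114 + (-8 + 29)*84)*(-33) = (-114 + 21*84)*(-33) = (-114 + 1764)*(-33) = 1650*(-33) = -54450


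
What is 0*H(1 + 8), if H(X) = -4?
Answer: 0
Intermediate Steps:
0*H(1 + 8) = 0*(-4) = 0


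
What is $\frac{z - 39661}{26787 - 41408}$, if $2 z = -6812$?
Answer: $\frac{43067}{14621} \approx 2.9456$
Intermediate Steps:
$z = -3406$ ($z = \frac{1}{2} \left(-6812\right) = -3406$)
$\frac{z - 39661}{26787 - 41408} = \frac{-3406 - 39661}{26787 - 41408} = - \frac{43067}{-14621} = \left(-43067\right) \left(- \frac{1}{14621}\right) = \frac{43067}{14621}$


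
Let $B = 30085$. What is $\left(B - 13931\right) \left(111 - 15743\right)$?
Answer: $-252519328$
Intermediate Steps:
$\left(B - 13931\right) \left(111 - 15743\right) = \left(30085 - 13931\right) \left(111 - 15743\right) = 16154 \left(-15632\right) = -252519328$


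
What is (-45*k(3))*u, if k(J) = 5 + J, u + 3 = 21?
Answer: -6480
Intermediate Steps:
u = 18 (u = -3 + 21 = 18)
(-45*k(3))*u = -45*(5 + 3)*18 = -45*8*18 = -360*18 = -6480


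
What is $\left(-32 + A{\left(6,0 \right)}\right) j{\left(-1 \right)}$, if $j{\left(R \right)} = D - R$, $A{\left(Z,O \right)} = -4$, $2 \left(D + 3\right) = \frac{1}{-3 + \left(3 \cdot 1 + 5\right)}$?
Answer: $\frac{342}{5} \approx 68.4$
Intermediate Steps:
$D = - \frac{29}{10}$ ($D = -3 + \frac{1}{2 \left(-3 + \left(3 \cdot 1 + 5\right)\right)} = -3 + \frac{1}{2 \left(-3 + \left(3 + 5\right)\right)} = -3 + \frac{1}{2 \left(-3 + 8\right)} = -3 + \frac{1}{2 \cdot 5} = -3 + \frac{1}{2} \cdot \frac{1}{5} = -3 + \frac{1}{10} = - \frac{29}{10} \approx -2.9$)
$j{\left(R \right)} = - \frac{29}{10} - R$
$\left(-32 + A{\left(6,0 \right)}\right) j{\left(-1 \right)} = \left(-32 - 4\right) \left(- \frac{29}{10} - -1\right) = - 36 \left(- \frac{29}{10} + 1\right) = \left(-36\right) \left(- \frac{19}{10}\right) = \frac{342}{5}$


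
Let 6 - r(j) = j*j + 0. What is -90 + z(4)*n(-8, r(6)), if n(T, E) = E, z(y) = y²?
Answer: -570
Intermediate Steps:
r(j) = 6 - j² (r(j) = 6 - (j*j + 0) = 6 - (j² + 0) = 6 - j²)
-90 + z(4)*n(-8, r(6)) = -90 + 4²*(6 - 1*6²) = -90 + 16*(6 - 1*36) = -90 + 16*(6 - 36) = -90 + 16*(-30) = -90 - 480 = -570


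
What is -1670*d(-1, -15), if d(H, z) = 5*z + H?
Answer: 126920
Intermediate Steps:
d(H, z) = H + 5*z
-1670*d(-1, -15) = -1670*(-1 + 5*(-15)) = -1670*(-1 - 75) = -1670*(-76) = 126920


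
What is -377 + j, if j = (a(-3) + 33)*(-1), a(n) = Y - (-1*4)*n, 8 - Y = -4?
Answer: -410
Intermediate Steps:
Y = 12 (Y = 8 - 1*(-4) = 8 + 4 = 12)
a(n) = 12 + 4*n (a(n) = 12 - (-1*4)*n = 12 - (-4)*n = 12 + 4*n)
j = -33 (j = ((12 + 4*(-3)) + 33)*(-1) = ((12 - 12) + 33)*(-1) = (0 + 33)*(-1) = 33*(-1) = -33)
-377 + j = -377 - 33 = -410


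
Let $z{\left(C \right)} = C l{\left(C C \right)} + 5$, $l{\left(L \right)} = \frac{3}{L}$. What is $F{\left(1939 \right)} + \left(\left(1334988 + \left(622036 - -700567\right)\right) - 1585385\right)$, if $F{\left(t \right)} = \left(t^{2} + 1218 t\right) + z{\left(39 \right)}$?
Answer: $\frac{93517243}{13} \approx 7.1936 \cdot 10^{6}$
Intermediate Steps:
$z{\left(C \right)} = 5 + \frac{3}{C}$ ($z{\left(C \right)} = C \frac{3}{C C} + 5 = C \frac{3}{C^{2}} + 5 = \frac{3}{C} + 5 = 5 + \frac{3}{C}$)
$F{\left(t \right)} = \frac{66}{13} + t^{2} + 1218 t$ ($F{\left(t \right)} = \left(t^{2} + 1218 t\right) + \left(5 + \frac{3}{39}\right) = \left(t^{2} + 1218 t\right) + \left(5 + 3 \cdot \frac{1}{39}\right) = \left(t^{2} + 1218 t\right) + \left(5 + \frac{1}{13}\right) = \left(t^{2} + 1218 t\right) + \frac{66}{13} = \frac{66}{13} + t^{2} + 1218 t$)
$F{\left(1939 \right)} + \left(\left(1334988 + \left(622036 - -700567\right)\right) - 1585385\right) = \left(\frac{66}{13} + 1939^{2} + 1218 \cdot 1939\right) + \left(\left(1334988 + \left(622036 - -700567\right)\right) - 1585385\right) = \left(\frac{66}{13} + 3759721 + 2361702\right) + \left(\left(1334988 + \left(622036 + 700567\right)\right) - 1585385\right) = \frac{79578565}{13} + \left(\left(1334988 + 1322603\right) - 1585385\right) = \frac{79578565}{13} + \left(2657591 - 1585385\right) = \frac{79578565}{13} + 1072206 = \frac{93517243}{13}$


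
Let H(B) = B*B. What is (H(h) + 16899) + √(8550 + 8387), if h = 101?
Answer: 27100 + √16937 ≈ 27230.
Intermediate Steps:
H(B) = B²
(H(h) + 16899) + √(8550 + 8387) = (101² + 16899) + √(8550 + 8387) = (10201 + 16899) + √16937 = 27100 + √16937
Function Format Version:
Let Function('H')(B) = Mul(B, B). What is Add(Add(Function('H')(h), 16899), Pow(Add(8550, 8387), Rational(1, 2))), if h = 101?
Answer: Add(27100, Pow(16937, Rational(1, 2))) ≈ 27230.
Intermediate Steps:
Function('H')(B) = Pow(B, 2)
Add(Add(Function('H')(h), 16899), Pow(Add(8550, 8387), Rational(1, 2))) = Add(Add(Pow(101, 2), 16899), Pow(Add(8550, 8387), Rational(1, 2))) = Add(Add(10201, 16899), Pow(16937, Rational(1, 2))) = Add(27100, Pow(16937, Rational(1, 2)))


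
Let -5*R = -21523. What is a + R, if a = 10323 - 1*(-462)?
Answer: 75448/5 ≈ 15090.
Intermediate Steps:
a = 10785 (a = 10323 + 462 = 10785)
R = 21523/5 (R = -⅕*(-21523) = 21523/5 ≈ 4304.6)
a + R = 10785 + 21523/5 = 75448/5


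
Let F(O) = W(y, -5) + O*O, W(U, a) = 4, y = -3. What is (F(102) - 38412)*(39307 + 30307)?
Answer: -1949470456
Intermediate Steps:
F(O) = 4 + O² (F(O) = 4 + O*O = 4 + O²)
(F(102) - 38412)*(39307 + 30307) = ((4 + 102²) - 38412)*(39307 + 30307) = ((4 + 10404) - 38412)*69614 = (10408 - 38412)*69614 = -28004*69614 = -1949470456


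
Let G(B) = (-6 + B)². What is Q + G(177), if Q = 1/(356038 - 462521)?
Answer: 3113669402/106483 ≈ 29241.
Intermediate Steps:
Q = -1/106483 (Q = 1/(-106483) = -1/106483 ≈ -9.3912e-6)
Q + G(177) = -1/106483 + (-6 + 177)² = -1/106483 + 171² = -1/106483 + 29241 = 3113669402/106483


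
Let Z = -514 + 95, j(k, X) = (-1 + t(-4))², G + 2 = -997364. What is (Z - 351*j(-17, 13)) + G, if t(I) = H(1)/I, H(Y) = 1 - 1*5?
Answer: -997785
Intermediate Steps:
H(Y) = -4 (H(Y) = 1 - 5 = -4)
G = -997366 (G = -2 - 997364 = -997366)
t(I) = -4/I
j(k, X) = 0 (j(k, X) = (-1 - 4/(-4))² = (-1 - 4*(-¼))² = (-1 + 1)² = 0² = 0)
Z = -419
(Z - 351*j(-17, 13)) + G = (-419 - 351*0) - 997366 = (-419 + 0) - 997366 = -419 - 997366 = -997785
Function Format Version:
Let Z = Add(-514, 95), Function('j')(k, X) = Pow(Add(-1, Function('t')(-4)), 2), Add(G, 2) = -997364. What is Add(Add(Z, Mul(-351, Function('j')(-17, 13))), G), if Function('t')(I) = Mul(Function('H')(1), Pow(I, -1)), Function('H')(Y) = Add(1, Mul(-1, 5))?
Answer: -997785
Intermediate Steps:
Function('H')(Y) = -4 (Function('H')(Y) = Add(1, -5) = -4)
G = -997366 (G = Add(-2, -997364) = -997366)
Function('t')(I) = Mul(-4, Pow(I, -1))
Function('j')(k, X) = 0 (Function('j')(k, X) = Pow(Add(-1, Mul(-4, Pow(-4, -1))), 2) = Pow(Add(-1, Mul(-4, Rational(-1, 4))), 2) = Pow(Add(-1, 1), 2) = Pow(0, 2) = 0)
Z = -419
Add(Add(Z, Mul(-351, Function('j')(-17, 13))), G) = Add(Add(-419, Mul(-351, 0)), -997366) = Add(Add(-419, 0), -997366) = Add(-419, -997366) = -997785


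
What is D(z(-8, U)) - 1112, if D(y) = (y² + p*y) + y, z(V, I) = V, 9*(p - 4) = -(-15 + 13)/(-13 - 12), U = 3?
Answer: -244784/225 ≈ -1087.9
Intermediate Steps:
p = 898/225 (p = 4 + (-(-15 + 13)/(-13 - 12))/9 = 4 + (-(-2)/(-25))/9 = 4 + (-(-2)*(-1)/25)/9 = 4 + (-1*2/25)/9 = 4 + (⅑)*(-2/25) = 4 - 2/225 = 898/225 ≈ 3.9911)
D(y) = y² + 1123*y/225 (D(y) = (y² + 898*y/225) + y = y² + 1123*y/225)
D(z(-8, U)) - 1112 = (1/225)*(-8)*(1123 + 225*(-8)) - 1112 = (1/225)*(-8)*(1123 - 1800) - 1112 = (1/225)*(-8)*(-677) - 1112 = 5416/225 - 1112 = -244784/225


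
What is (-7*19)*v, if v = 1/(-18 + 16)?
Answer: 133/2 ≈ 66.500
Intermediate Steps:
v = -½ (v = 1/(-2) = -½ ≈ -0.50000)
(-7*19)*v = -7*19*(-½) = -133*(-½) = 133/2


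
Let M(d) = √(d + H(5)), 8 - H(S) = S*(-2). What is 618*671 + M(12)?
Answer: 414678 + √30 ≈ 4.1468e+5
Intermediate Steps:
H(S) = 8 + 2*S (H(S) = 8 - S*(-2) = 8 - (-2)*S = 8 + 2*S)
M(d) = √(18 + d) (M(d) = √(d + (8 + 2*5)) = √(d + (8 + 10)) = √(d + 18) = √(18 + d))
618*671 + M(12) = 618*671 + √(18 + 12) = 414678 + √30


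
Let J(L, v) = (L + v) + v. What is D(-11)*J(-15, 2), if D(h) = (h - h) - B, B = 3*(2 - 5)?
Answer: -99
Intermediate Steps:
B = -9 (B = 3*(-3) = -9)
J(L, v) = L + 2*v
D(h) = 9 (D(h) = (h - h) - 1*(-9) = 0 + 9 = 9)
D(-11)*J(-15, 2) = 9*(-15 + 2*2) = 9*(-15 + 4) = 9*(-11) = -99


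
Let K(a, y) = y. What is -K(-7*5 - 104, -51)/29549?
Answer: 51/29549 ≈ 0.0017259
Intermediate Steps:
-K(-7*5 - 104, -51)/29549 = -(-51)/29549 = -1*(-51/29549) = 51/29549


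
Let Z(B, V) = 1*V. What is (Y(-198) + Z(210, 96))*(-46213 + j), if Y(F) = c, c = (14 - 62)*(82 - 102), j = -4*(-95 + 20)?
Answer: -48484128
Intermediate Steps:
Z(B, V) = V
j = 300 (j = -4*(-75) = 300)
c = 960 (c = -48*(-20) = 960)
Y(F) = 960
(Y(-198) + Z(210, 96))*(-46213 + j) = (960 + 96)*(-46213 + 300) = 1056*(-45913) = -48484128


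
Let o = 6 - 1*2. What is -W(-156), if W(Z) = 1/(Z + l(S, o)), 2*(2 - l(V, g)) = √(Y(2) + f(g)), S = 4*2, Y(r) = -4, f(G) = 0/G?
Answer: 154/23717 - I/23717 ≈ 0.0064932 - 4.2164e-5*I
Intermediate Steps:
f(G) = 0
o = 4 (o = 6 - 2 = 4)
S = 8
l(V, g) = 2 - I (l(V, g) = 2 - √(-4 + 0)/2 = 2 - I)
W(Z) = 1/(2 + Z - I) (W(Z) = 1/(Z + (2 - I)) = 1/(2 + Z - I))
-W(-156) = -1/(2 - 156 - I) = -1/(-154 - I) = -(-154 + I)/23717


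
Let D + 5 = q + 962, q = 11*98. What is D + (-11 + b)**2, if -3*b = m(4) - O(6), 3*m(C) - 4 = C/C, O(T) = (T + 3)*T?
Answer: 168199/81 ≈ 2076.5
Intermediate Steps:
q = 1078
O(T) = T*(3 + T) (O(T) = (3 + T)*T = T*(3 + T))
m(C) = 5/3 (m(C) = 4/3 + (C/C)/3 = 4/3 + (1/3)*1 = 4/3 + 1/3 = 5/3)
D = 2035 (D = -5 + (1078 + 962) = -5 + 2040 = 2035)
b = 157/9 (b = -(5/3 - 6*(3 + 6))/3 = -(5/3 - 6*9)/3 = -(5/3 - 1*54)/3 = -(5/3 - 54)/3 = -1/3*(-157/3) = 157/9 ≈ 17.444)
D + (-11 + b)**2 = 2035 + (-11 + 157/9)**2 = 2035 + (58/9)**2 = 2035 + 3364/81 = 168199/81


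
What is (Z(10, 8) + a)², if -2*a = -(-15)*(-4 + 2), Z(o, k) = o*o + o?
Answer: 15625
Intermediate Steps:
Z(o, k) = o + o² (Z(o, k) = o² + o = o + o²)
a = 15 (a = -(-5)*(-3*(-4 + 2))/2 = -(-5)*(-3*(-2))/2 = -(-5)*6/2 = -½*(-30) = 15)
(Z(10, 8) + a)² = (10*(1 + 10) + 15)² = (10*11 + 15)² = (110 + 15)² = 125² = 15625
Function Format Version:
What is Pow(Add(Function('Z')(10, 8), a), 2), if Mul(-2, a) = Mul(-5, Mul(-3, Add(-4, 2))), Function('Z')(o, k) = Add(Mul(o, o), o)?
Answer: 15625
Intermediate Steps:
Function('Z')(o, k) = Add(o, Pow(o, 2)) (Function('Z')(o, k) = Add(Pow(o, 2), o) = Add(o, Pow(o, 2)))
a = 15 (a = Mul(Rational(-1, 2), Mul(-5, Mul(-3, Add(-4, 2)))) = Mul(Rational(-1, 2), Mul(-5, Mul(-3, -2))) = Mul(Rational(-1, 2), Mul(-5, 6)) = Mul(Rational(-1, 2), -30) = 15)
Pow(Add(Function('Z')(10, 8), a), 2) = Pow(Add(Mul(10, Add(1, 10)), 15), 2) = Pow(Add(Mul(10, 11), 15), 2) = Pow(Add(110, 15), 2) = Pow(125, 2) = 15625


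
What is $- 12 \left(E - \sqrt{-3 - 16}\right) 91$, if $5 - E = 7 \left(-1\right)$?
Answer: $-13104 + 1092 i \sqrt{19} \approx -13104.0 + 4759.9 i$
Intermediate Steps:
$E = 12$ ($E = 5 - 7 \left(-1\right) = 5 - -7 = 5 + 7 = 12$)
$- 12 \left(E - \sqrt{-3 - 16}\right) 91 = - 12 \left(12 - \sqrt{-3 - 16}\right) 91 = - 12 \left(12 - \sqrt{-19}\right) 91 = - 12 \left(12 - i \sqrt{19}\right) 91 = \left(-144 + 12 i \sqrt{19}\right) 91 = -13104 + 1092 i \sqrt{19}$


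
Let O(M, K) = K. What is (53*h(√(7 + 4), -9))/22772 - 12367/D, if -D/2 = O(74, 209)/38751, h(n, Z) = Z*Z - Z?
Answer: 1364138740023/1189837 ≈ 1.1465e+6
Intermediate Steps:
h(n, Z) = Z² - Z
D = -418/38751 ≈ -0.010787
(53*h(√(7 + 4), -9))/22772 - 12367/D = (53*(-9*(-1 - 9)))/22772 - 12367/(-418/38751) = (53*(-9*(-10)))*(1/22772) - 12367*(-38751/418) = (53*90)*(1/22772) + 479233617/418 = 4770*(1/22772) + 479233617/418 = 2385/11386 + 479233617/418 = 1364138740023/1189837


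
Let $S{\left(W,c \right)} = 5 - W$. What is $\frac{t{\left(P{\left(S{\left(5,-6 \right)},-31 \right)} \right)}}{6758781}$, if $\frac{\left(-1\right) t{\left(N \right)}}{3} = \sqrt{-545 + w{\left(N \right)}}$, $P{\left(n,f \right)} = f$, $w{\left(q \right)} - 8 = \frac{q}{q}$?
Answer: $- \frac{2 i \sqrt{134}}{2252927} \approx - 1.0276 \cdot 10^{-5} i$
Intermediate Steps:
$w{\left(q \right)} = 9$ ($w{\left(q \right)} = 8 + \frac{q}{q} = 8 + 1 = 9$)
$t{\left(N \right)} = - 6 i \sqrt{134}$ ($t{\left(N \right)} = - 3 \sqrt{-545 + 9} = - 3 \sqrt{-536} = - 3 \cdot 2 i \sqrt{134} = - 6 i \sqrt{134}$)
$\frac{t{\left(P{\left(S{\left(5,-6 \right)},-31 \right)} \right)}}{6758781} = \frac{\left(-6\right) i \sqrt{134}}{6758781} = - 6 i \sqrt{134} \cdot \frac{1}{6758781} = - \frac{2 i \sqrt{134}}{2252927}$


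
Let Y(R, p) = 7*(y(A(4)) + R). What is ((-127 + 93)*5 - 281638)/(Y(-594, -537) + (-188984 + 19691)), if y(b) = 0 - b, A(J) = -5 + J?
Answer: 70452/43361 ≈ 1.6248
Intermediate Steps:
y(b) = -b
Y(R, p) = 7 + 7*R (Y(R, p) = 7*(-(-5 + 4) + R) = 7*(-1*(-1) + R) = 7*(1 + R) = 7 + 7*R)
((-127 + 93)*5 - 281638)/(Y(-594, -537) + (-188984 + 19691)) = ((-127 + 93)*5 - 281638)/((7 + 7*(-594)) + (-188984 + 19691)) = (-34*5 - 281638)/((7 - 4158) - 169293) = (-170 - 281638)/(-4151 - 169293) = -281808/(-173444) = -281808*(-1/173444) = 70452/43361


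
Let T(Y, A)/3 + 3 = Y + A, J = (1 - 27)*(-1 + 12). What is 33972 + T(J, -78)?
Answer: 32871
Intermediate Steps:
J = -286 (J = -26*11 = -286)
T(Y, A) = -9 + 3*A + 3*Y (T(Y, A) = -9 + 3*(Y + A) = -9 + 3*(A + Y) = -9 + (3*A + 3*Y) = -9 + 3*A + 3*Y)
33972 + T(J, -78) = 33972 + (-9 + 3*(-78) + 3*(-286)) = 33972 + (-9 - 234 - 858) = 33972 - 1101 = 32871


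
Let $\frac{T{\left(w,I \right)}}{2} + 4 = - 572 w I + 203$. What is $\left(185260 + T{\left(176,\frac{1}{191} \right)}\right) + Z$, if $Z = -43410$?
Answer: $\frac{26968024}{191} \approx 1.4119 \cdot 10^{5}$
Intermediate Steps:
$T{\left(w,I \right)} = 398 - 1144 I w$ ($T{\left(w,I \right)} = -8 + 2 \left(- 572 w I + 203\right) = -8 + 2 \left(- 572 I w + 203\right) = -8 + 2 \left(203 - 572 I w\right) = -8 - \left(-406 + 1144 I w\right) = 398 - 1144 I w$)
$\left(185260 + T{\left(176,\frac{1}{191} \right)}\right) + Z = \left(185260 + \left(398 - 1144 \cdot \frac{1}{191} \cdot 176\right)\right) - 43410 = \left(185260 + \left(398 - \frac{1144}{191} \cdot 176\right)\right) - 43410 = \left(185260 + \left(398 - \frac{201344}{191}\right)\right) - 43410 = \left(185260 - \frac{125326}{191}\right) - 43410 = \frac{35259334}{191} - 43410 = \frac{26968024}{191}$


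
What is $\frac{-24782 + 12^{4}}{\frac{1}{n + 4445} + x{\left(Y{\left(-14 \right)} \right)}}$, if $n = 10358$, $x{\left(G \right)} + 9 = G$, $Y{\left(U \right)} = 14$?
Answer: $- \frac{29946469}{37008} \approx -809.19$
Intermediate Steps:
$x{\left(G \right)} = -9 + G$
$\frac{-24782 + 12^{4}}{\frac{1}{n + 4445} + x{\left(Y{\left(-14 \right)} \right)}} = \frac{-24782 + 12^{4}}{\frac{1}{10358 + 4445} + \left(-9 + 14\right)} = \frac{-24782 + 20736}{\frac{1}{14803} + 5} = - \frac{4046}{\frac{1}{14803} + 5} = - \frac{4046}{\frac{74016}{14803}} = \left(-4046\right) \frac{14803}{74016} = - \frac{29946469}{37008}$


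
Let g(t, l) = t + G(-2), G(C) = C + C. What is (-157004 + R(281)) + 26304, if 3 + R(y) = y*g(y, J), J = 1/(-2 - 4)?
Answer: -52866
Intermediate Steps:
G(C) = 2*C
J = -1/6 (J = 1/(-6) = -1/6 ≈ -0.16667)
g(t, l) = -4 + t (g(t, l) = t + 2*(-2) = t - 4 = -4 + t)
R(y) = -3 + y*(-4 + y)
(-157004 + R(281)) + 26304 = (-157004 + (-3 + 281*(-4 + 281))) + 26304 = (-157004 + (-3 + 281*277)) + 26304 = (-157004 + (-3 + 77837)) + 26304 = (-157004 + 77834) + 26304 = -79170 + 26304 = -52866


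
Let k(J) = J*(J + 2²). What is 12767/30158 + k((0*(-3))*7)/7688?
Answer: 751/1774 ≈ 0.42334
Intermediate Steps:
k(J) = J*(4 + J) (k(J) = J*(J + 4) = J*(4 + J))
12767/30158 + k((0*(-3))*7)/7688 = 12767/30158 + (((0*(-3))*7)*(4 + (0*(-3))*7))/7688 = 12767*(1/30158) + ((0*7)*(4 + 0*7))*(1/7688) = 751/1774 + (0*(4 + 0))*(1/7688) = 751/1774 + (0*4)*(1/7688) = 751/1774 + 0*(1/7688) = 751/1774 + 0 = 751/1774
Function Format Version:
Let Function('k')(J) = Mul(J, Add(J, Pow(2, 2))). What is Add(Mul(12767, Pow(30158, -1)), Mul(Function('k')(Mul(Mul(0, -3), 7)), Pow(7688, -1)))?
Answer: Rational(751, 1774) ≈ 0.42334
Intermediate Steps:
Function('k')(J) = Mul(J, Add(4, J)) (Function('k')(J) = Mul(J, Add(J, 4)) = Mul(J, Add(4, J)))
Add(Mul(12767, Pow(30158, -1)), Mul(Function('k')(Mul(Mul(0, -3), 7)), Pow(7688, -1))) = Add(Mul(12767, Pow(30158, -1)), Mul(Mul(Mul(Mul(0, -3), 7), Add(4, Mul(Mul(0, -3), 7))), Pow(7688, -1))) = Add(Mul(12767, Rational(1, 30158)), Mul(Mul(Mul(0, 7), Add(4, Mul(0, 7))), Rational(1, 7688))) = Add(Rational(751, 1774), Mul(Mul(0, Add(4, 0)), Rational(1, 7688))) = Add(Rational(751, 1774), Mul(Mul(0, 4), Rational(1, 7688))) = Add(Rational(751, 1774), Mul(0, Rational(1, 7688))) = Add(Rational(751, 1774), 0) = Rational(751, 1774)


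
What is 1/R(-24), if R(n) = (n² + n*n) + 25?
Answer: 1/1177 ≈ 0.00084962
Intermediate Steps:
R(n) = 25 + 2*n² (R(n) = (n² + n²) + 25 = 2*n² + 25 = 25 + 2*n²)
1/R(-24) = 1/(25 + 2*(-24)²) = 1/(25 + 2*576) = 1/(25 + 1152) = 1/1177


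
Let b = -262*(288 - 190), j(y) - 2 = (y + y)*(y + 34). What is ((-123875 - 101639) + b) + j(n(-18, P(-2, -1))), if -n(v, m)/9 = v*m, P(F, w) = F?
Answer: -63268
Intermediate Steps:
n(v, m) = -9*m*v (n(v, m) = -9*v*m = -9*m*v)
j(y) = 2 + 2*y*(34 + y) (j(y) = 2 + (y + y)*(y + 34) = 2 + (2*y)*(34 + y) = 2 + 2*y*(34 + y))
b = -25676 (b = -262*98 = -25676)
((-123875 - 101639) + b) + j(n(-18, P(-2, -1))) = ((-123875 - 101639) - 25676) + (2 + 2*(-9*(-2)*(-18))**2 + 68*(-9*(-2)*(-18))) = (-225514 - 25676) + (2 + 2*(-324)**2 + 68*(-324)) = -251190 + (2 + 2*104976 - 22032) = -251190 + (2 + 209952 - 22032) = -251190 + 187922 = -63268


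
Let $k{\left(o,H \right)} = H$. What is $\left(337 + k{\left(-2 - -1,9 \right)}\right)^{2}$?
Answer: $119716$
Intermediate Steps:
$\left(337 + k{\left(-2 - -1,9 \right)}\right)^{2} = \left(337 + 9\right)^{2} = 346^{2} = 119716$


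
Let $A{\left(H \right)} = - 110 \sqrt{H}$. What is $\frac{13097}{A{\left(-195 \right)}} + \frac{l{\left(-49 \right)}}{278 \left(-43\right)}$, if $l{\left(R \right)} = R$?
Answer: $\frac{49}{11954} + \frac{13097 i \sqrt{195}}{21450} \approx 0.004099 + 8.5263 i$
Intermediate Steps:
$\frac{13097}{A{\left(-195 \right)}} + \frac{l{\left(-49 \right)}}{278 \left(-43\right)} = \frac{13097}{\left(-110\right) \sqrt{-195}} - \frac{49}{278 \left(-43\right)} = \frac{13097}{\left(-110\right) i \sqrt{195}} - \frac{49}{-11954} = \frac{13097}{\left(-110\right) i \sqrt{195}} - - \frac{49}{11954} = 13097 \frac{i \sqrt{195}}{21450} + \frac{49}{11954} = \frac{13097 i \sqrt{195}}{21450} + \frac{49}{11954} = \frac{49}{11954} + \frac{13097 i \sqrt{195}}{21450}$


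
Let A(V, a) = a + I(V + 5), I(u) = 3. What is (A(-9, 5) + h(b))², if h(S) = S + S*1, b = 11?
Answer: 900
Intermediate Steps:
h(S) = 2*S (h(S) = S + S = 2*S)
A(V, a) = 3 + a (A(V, a) = a + 3 = 3 + a)
(A(-9, 5) + h(b))² = ((3 + 5) + 2*11)² = (8 + 22)² = 30² = 900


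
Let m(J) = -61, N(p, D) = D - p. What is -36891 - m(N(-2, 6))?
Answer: -36830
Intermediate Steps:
-36891 - m(N(-2, 6)) = -36891 - 1*(-61) = -36891 + 61 = -36830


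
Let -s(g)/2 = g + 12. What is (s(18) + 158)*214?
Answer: 20972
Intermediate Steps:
s(g) = -24 - 2*g (s(g) = -2*(g + 12) = -2*(12 + g) = -24 - 2*g)
(s(18) + 158)*214 = ((-24 - 2*18) + 158)*214 = ((-24 - 36) + 158)*214 = (-60 + 158)*214 = 98*214 = 20972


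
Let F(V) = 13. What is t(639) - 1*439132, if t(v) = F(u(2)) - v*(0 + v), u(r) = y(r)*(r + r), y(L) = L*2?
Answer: -847440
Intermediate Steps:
y(L) = 2*L
u(r) = 4*r**2 (u(r) = (2*r)*(r + r) = (2*r)*(2*r) = 4*r**2)
t(v) = 13 - v**2 (t(v) = 13 - v*(0 + v) = 13 - v*v = 13 - v**2)
t(639) - 1*439132 = (13 - 1*639**2) - 1*439132 = (13 - 1*408321) - 439132 = (13 - 408321) - 439132 = -408308 - 439132 = -847440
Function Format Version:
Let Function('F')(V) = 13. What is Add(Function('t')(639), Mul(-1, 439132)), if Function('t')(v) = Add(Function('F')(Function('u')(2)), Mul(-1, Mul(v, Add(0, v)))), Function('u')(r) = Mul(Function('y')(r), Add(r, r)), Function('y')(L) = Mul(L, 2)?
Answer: -847440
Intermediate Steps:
Function('y')(L) = Mul(2, L)
Function('u')(r) = Mul(4, Pow(r, 2)) (Function('u')(r) = Mul(Mul(2, r), Add(r, r)) = Mul(Mul(2, r), Mul(2, r)) = Mul(4, Pow(r, 2)))
Function('t')(v) = Add(13, Mul(-1, Pow(v, 2))) (Function('t')(v) = Add(13, Mul(-1, Mul(v, Add(0, v)))) = Add(13, Mul(-1, Mul(v, v))) = Add(13, Mul(-1, Pow(v, 2))))
Add(Function('t')(639), Mul(-1, 439132)) = Add(Add(13, Mul(-1, Pow(639, 2))), Mul(-1, 439132)) = Add(Add(13, Mul(-1, 408321)), -439132) = Add(Add(13, -408321), -439132) = Add(-408308, -439132) = -847440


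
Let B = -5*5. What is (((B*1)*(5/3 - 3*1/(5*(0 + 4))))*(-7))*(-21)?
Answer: -22295/4 ≈ -5573.8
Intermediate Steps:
B = -25
(((B*1)*(5/3 - 3*1/(5*(0 + 4))))*(-7))*(-21) = (((-25*1)*(5/3 - 3*1/(5*(0 + 4))))*(-7))*(-21) = (-25*(5*(⅓) - 3/(4*5))*(-7))*(-21) = (-25*(5/3 - 3/20)*(-7))*(-21) = (-25*91/60*(-7))*(-21) = -455/12*(-7)*(-21) = (3185/12)*(-21) = -22295/4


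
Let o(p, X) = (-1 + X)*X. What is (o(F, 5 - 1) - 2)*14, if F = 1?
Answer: 140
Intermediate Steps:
o(p, X) = X*(-1 + X)
(o(F, 5 - 1) - 2)*14 = ((5 - 1)*(-1 + (5 - 1)) - 2)*14 = (4*(-1 + 4) - 2)*14 = (4*3 - 2)*14 = (12 - 2)*14 = 10*14 = 140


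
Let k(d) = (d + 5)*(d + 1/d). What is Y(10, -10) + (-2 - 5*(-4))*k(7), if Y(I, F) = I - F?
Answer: 10940/7 ≈ 1562.9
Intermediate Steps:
k(d) = (5 + d)*(d + 1/d)
Y(10, -10) + (-2 - 5*(-4))*k(7) = (10 - 1*(-10)) + (-2 - 5*(-4))*(1 + 7**2 + 5*7 + 5/7) = (10 + 10) + (-2 + 20)*(1 + 49 + 35 + 5*(1/7)) = 20 + 18*(1 + 49 + 35 + 5/7) = 20 + 18*(600/7) = 20 + 10800/7 = 10940/7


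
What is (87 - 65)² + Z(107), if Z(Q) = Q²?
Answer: 11933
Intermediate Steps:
(87 - 65)² + Z(107) = (87 - 65)² + 107² = 22² + 11449 = 484 + 11449 = 11933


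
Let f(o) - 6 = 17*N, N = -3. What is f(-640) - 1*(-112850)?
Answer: 112805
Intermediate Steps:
f(o) = -45 (f(o) = 6 + 17*(-3) = 6 - 51 = -45)
f(-640) - 1*(-112850) = -45 - 1*(-112850) = -45 + 112850 = 112805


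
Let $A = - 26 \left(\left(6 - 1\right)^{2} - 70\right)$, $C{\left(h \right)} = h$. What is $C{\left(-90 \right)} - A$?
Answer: $-1260$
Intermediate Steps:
$A = 1170$ ($A = - 26 \left(5^{2} - 70\right) = - 26 \left(25 - 70\right) = \left(-26\right) \left(-45\right) = 1170$)
$C{\left(-90 \right)} - A = -90 - 1170 = -1260$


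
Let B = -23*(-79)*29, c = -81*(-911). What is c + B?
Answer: 126484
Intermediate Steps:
c = 73791
B = 52693 (B = 1817*29 = 52693)
c + B = 73791 + 52693 = 126484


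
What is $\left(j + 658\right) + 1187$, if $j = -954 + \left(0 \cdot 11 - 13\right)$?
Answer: $878$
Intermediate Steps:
$j = -967$ ($j = -954 + \left(0 - 13\right) = -954 - 13 = -967$)
$\left(j + 658\right) + 1187 = \left(-967 + 658\right) + 1187 = -309 + 1187 = 878$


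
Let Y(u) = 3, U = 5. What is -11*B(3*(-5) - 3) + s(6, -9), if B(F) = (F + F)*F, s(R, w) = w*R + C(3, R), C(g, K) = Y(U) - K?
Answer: -7185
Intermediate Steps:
C(g, K) = 3 - K
s(R, w) = 3 - R + R*w (s(R, w) = w*R + (3 - R) = R*w + (3 - R) = 3 - R + R*w)
B(F) = 2*F² (B(F) = (2*F)*F = 2*F²)
-11*B(3*(-5) - 3) + s(6, -9) = -22*(3*(-5) - 3)² + (3 - 1*6 + 6*(-9)) = -22*(-15 - 3)² + (3 - 6 - 54) = -22*(-18)² - 57 = -22*324 - 57 = -11*648 - 57 = -7128 - 57 = -7185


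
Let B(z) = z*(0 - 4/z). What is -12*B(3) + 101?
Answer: 149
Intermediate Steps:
B(z) = -4 (B(z) = z*(-4/z) = -4)
-12*B(3) + 101 = -12*(-4) + 101 = 48 + 101 = 149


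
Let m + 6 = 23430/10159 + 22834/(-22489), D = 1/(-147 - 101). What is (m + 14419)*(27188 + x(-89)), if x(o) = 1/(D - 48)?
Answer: 1065910445481616461684/2719884765655 ≈ 3.9190e+8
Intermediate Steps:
D = -1/248 (D = 1/(-248) = -1/248 ≈ -0.0040323)
x(o) = -248/11905 (x(o) = 1/(-1/248 - 48) = 1/(-11905/248) = -248/11905)
m = -1075847842/228465751 (m = -6 + (23430/10159 + 22834/(-22489)) = -6 + (23430*(1/10159) + 22834*(-1/22489)) = -6 + (23430/10159 - 22834/22489) = -6 + 294946664/228465751 = -1075847842/228465751 ≈ -4.7090)
(m + 14419)*(27188 + x(-89)) = (-1075847842/228465751 + 14419)*(27188 - 248/11905) = (3293171815827/228465751)*(323672892/11905) = 1065910445481616461684/2719884765655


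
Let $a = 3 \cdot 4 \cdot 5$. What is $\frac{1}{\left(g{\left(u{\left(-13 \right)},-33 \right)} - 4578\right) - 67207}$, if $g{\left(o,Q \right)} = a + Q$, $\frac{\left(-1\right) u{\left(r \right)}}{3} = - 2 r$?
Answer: $- \frac{1}{71758} \approx -1.3936 \cdot 10^{-5}$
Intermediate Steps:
$a = 60$ ($a = 12 \cdot 5 = 60$)
$u{\left(r \right)} = 6 r$ ($u{\left(r \right)} = - 3 \left(- 2 r\right) = 6 r$)
$g{\left(o,Q \right)} = 60 + Q$
$\frac{1}{\left(g{\left(u{\left(-13 \right)},-33 \right)} - 4578\right) - 67207} = \frac{1}{\left(\left(60 - 33\right) - 4578\right) - 67207} = \frac{1}{\left(27 - 4578\right) - 67207} = \frac{1}{-4551 - 67207} = \frac{1}{-71758} = - \frac{1}{71758}$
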